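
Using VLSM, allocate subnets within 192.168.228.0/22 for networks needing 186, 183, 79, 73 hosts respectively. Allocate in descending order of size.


186 hosts -> /24 (254 usable): 192.168.228.0/24
183 hosts -> /24 (254 usable): 192.168.229.0/24
79 hosts -> /25 (126 usable): 192.168.230.0/25
73 hosts -> /25 (126 usable): 192.168.230.128/25
Allocation: 192.168.228.0/24 (186 hosts, 254 usable); 192.168.229.0/24 (183 hosts, 254 usable); 192.168.230.0/25 (79 hosts, 126 usable); 192.168.230.128/25 (73 hosts, 126 usable)


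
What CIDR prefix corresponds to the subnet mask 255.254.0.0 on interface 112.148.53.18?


Binary: 11111111.11111110.00000000.00000000
Count leading 1s
Prefix: /15


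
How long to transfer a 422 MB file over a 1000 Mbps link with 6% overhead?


Effective throughput = 1000 * (1 - 6/100) = 940 Mbps
File size in Mb = 422 * 8 = 3376 Mb
Time = 3376 / 940
Time = 3.5915 seconds


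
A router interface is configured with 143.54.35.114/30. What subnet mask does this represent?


/30 means 30 network bits, 2 host bits
Binary: 11111111111111111111111111111100
Mask: 255.255.255.252


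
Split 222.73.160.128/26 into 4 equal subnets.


New prefix = 26 + 2 = 28
Each subnet has 16 addresses
  222.73.160.128/28
  222.73.160.144/28
  222.73.160.160/28
  222.73.160.176/28
Subnets: 222.73.160.128/28, 222.73.160.144/28, 222.73.160.160/28, 222.73.160.176/28


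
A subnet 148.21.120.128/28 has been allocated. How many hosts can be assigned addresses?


Host bits = 32 - 28 = 4
Total addresses = 2^4 = 16
Usable = total - 2 (network and broadcast)
Usable hosts: 14


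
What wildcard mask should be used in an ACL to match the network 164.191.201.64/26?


Subnet mask: 255.255.255.192
Wildcard = 255.255.255.255 - subnet mask
255 - 255 = 0
255 - 255 = 0
255 - 255 = 0
255 - 192 = 63
Wildcard: 0.0.0.63


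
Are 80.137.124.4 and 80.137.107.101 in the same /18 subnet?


Mask: 255.255.192.0
80.137.124.4 AND mask = 80.137.64.0
80.137.107.101 AND mask = 80.137.64.0
Yes, same subnet (80.137.64.0)


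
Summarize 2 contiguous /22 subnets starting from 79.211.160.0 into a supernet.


Original prefix: /22
Number of subnets: 2 = 2^1
New prefix = 22 - 1 = 21
Supernet: 79.211.160.0/21


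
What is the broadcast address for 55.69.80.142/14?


Network: 55.68.0.0/14
Host bits = 18
Set all host bits to 1:
Broadcast: 55.71.255.255


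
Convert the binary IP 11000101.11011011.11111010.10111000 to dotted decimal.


11000101 = 197
11011011 = 219
11111010 = 250
10111000 = 184
IP: 197.219.250.184


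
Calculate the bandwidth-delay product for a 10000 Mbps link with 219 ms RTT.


BDP = bandwidth * RTT
= 10000 Mbps * 219 ms
= 10000 * 1e6 * 219 / 1000 bits
= 2190000000 bits
= 273750000 bytes
= 267333.9844 KB
BDP = 2190000000 bits (273750000 bytes)


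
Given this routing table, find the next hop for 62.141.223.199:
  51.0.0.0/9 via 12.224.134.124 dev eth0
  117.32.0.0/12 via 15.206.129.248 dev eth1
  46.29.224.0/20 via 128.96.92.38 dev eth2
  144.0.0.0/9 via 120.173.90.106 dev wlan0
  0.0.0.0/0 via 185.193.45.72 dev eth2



Longest prefix match for 62.141.223.199:
  /9 51.0.0.0: no
  /12 117.32.0.0: no
  /20 46.29.224.0: no
  /9 144.0.0.0: no
  /0 0.0.0.0: MATCH
Selected: next-hop 185.193.45.72 via eth2 (matched /0)


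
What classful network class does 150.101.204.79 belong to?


First octet: 150
Binary: 10010110
10xxxxxx -> Class B (128-191)
Class B, default mask 255.255.0.0 (/16)


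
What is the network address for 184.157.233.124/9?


IP:   10111000.10011101.11101001.01111100
Mask: 11111111.10000000.00000000.00000000
AND operation:
Net:  10111000.10000000.00000000.00000000
Network: 184.128.0.0/9


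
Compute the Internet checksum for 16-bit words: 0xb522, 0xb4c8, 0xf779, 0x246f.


Sum all words (with carry folding):
+ 0xb522 = 0xb522
+ 0xb4c8 = 0x69eb
+ 0xf779 = 0x6165
+ 0x246f = 0x85d4
One's complement: ~0x85d4
Checksum = 0x7a2b


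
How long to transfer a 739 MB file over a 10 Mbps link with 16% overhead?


Effective throughput = 10 * (1 - 16/100) = 8.4 Mbps
File size in Mb = 739 * 8 = 5912 Mb
Time = 5912 / 8.4
Time = 703.8095 seconds


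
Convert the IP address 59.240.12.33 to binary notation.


59 = 00111011
240 = 11110000
12 = 00001100
33 = 00100001
Binary: 00111011.11110000.00001100.00100001


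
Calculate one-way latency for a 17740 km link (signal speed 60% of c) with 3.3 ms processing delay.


Speed = 0.6 * 3e5 km/s = 180000 km/s
Propagation delay = 17740 / 180000 = 0.0986 s = 98.5556 ms
Processing delay = 3.3 ms
Total one-way latency = 101.8556 ms


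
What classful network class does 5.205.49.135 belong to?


First octet: 5
Binary: 00000101
0xxxxxxx -> Class A (1-126)
Class A, default mask 255.0.0.0 (/8)


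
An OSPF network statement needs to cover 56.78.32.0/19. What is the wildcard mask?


Subnet mask: 255.255.224.0
Wildcard = 255.255.255.255 - subnet mask
255 - 255 = 0
255 - 255 = 0
255 - 224 = 31
255 - 0 = 255
Wildcard: 0.0.31.255


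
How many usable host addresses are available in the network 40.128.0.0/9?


Host bits = 32 - 9 = 23
Total addresses = 2^23 = 8388608
Usable = total - 2 (network and broadcast)
Usable hosts: 8388606


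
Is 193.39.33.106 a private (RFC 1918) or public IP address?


RFC 1918 private ranges:
  10.0.0.0/8 (10.0.0.0 - 10.255.255.255)
  172.16.0.0/12 (172.16.0.0 - 172.31.255.255)
  192.168.0.0/16 (192.168.0.0 - 192.168.255.255)
Public (not in any RFC 1918 range)


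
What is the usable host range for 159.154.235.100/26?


Network: 159.154.235.64
Broadcast: 159.154.235.127
First usable = network + 1
Last usable = broadcast - 1
Range: 159.154.235.65 to 159.154.235.126


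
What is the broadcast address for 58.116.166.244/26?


Network: 58.116.166.192/26
Host bits = 6
Set all host bits to 1:
Broadcast: 58.116.166.255


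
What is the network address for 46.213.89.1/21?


IP:   00101110.11010101.01011001.00000001
Mask: 11111111.11111111.11111000.00000000
AND operation:
Net:  00101110.11010101.01011000.00000000
Network: 46.213.88.0/21


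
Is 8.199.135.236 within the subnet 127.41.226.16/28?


Subnet network: 127.41.226.16
Test IP AND mask: 8.199.135.224
No, 8.199.135.236 is not in 127.41.226.16/28


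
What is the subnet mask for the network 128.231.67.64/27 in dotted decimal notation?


/27 means 27 network bits, 5 host bits
Binary: 11111111111111111111111111100000
Mask: 255.255.255.224


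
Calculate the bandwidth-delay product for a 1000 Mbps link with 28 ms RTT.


BDP = bandwidth * RTT
= 1000 Mbps * 28 ms
= 1000 * 1e6 * 28 / 1000 bits
= 28000000 bits
= 3500000 bytes
= 3417.9688 KB
BDP = 28000000 bits (3500000 bytes)


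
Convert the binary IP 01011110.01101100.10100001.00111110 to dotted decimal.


01011110 = 94
01101100 = 108
10100001 = 161
00111110 = 62
IP: 94.108.161.62


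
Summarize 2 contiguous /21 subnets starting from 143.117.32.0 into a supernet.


Original prefix: /21
Number of subnets: 2 = 2^1
New prefix = 21 - 1 = 20
Supernet: 143.117.32.0/20


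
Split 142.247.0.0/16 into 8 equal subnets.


New prefix = 16 + 3 = 19
Each subnet has 8192 addresses
  142.247.0.0/19
  142.247.32.0/19
  142.247.64.0/19
  142.247.96.0/19
  142.247.128.0/19
  142.247.160.0/19
  142.247.192.0/19
  142.247.224.0/19
Subnets: 142.247.0.0/19, 142.247.32.0/19, 142.247.64.0/19, 142.247.96.0/19, 142.247.128.0/19, 142.247.160.0/19, 142.247.192.0/19, 142.247.224.0/19


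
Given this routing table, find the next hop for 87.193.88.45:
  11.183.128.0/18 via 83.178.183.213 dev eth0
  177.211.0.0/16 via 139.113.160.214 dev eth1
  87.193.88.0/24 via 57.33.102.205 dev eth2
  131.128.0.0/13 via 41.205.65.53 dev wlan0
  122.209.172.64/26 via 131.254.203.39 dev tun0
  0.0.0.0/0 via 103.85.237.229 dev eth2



Longest prefix match for 87.193.88.45:
  /18 11.183.128.0: no
  /16 177.211.0.0: no
  /24 87.193.88.0: MATCH
  /13 131.128.0.0: no
  /26 122.209.172.64: no
  /0 0.0.0.0: MATCH
Selected: next-hop 57.33.102.205 via eth2 (matched /24)


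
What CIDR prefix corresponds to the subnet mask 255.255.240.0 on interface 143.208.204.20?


Binary: 11111111.11111111.11110000.00000000
Count leading 1s
Prefix: /20


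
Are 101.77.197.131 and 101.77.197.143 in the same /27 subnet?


Mask: 255.255.255.224
101.77.197.131 AND mask = 101.77.197.128
101.77.197.143 AND mask = 101.77.197.128
Yes, same subnet (101.77.197.128)


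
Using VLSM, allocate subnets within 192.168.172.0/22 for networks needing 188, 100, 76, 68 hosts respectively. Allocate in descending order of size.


188 hosts -> /24 (254 usable): 192.168.172.0/24
100 hosts -> /25 (126 usable): 192.168.173.0/25
76 hosts -> /25 (126 usable): 192.168.173.128/25
68 hosts -> /25 (126 usable): 192.168.174.0/25
Allocation: 192.168.172.0/24 (188 hosts, 254 usable); 192.168.173.0/25 (100 hosts, 126 usable); 192.168.173.128/25 (76 hosts, 126 usable); 192.168.174.0/25 (68 hosts, 126 usable)


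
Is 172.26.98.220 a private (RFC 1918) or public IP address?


RFC 1918 private ranges:
  10.0.0.0/8 (10.0.0.0 - 10.255.255.255)
  172.16.0.0/12 (172.16.0.0 - 172.31.255.255)
  192.168.0.0/16 (192.168.0.0 - 192.168.255.255)
Private (in 172.16.0.0/12)


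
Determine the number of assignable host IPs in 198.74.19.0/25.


Host bits = 32 - 25 = 7
Total addresses = 2^7 = 128
Usable = total - 2 (network and broadcast)
Usable hosts: 126


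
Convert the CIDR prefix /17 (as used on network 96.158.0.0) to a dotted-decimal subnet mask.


/17 means 17 network bits, 15 host bits
Binary: 11111111111111111000000000000000
Mask: 255.255.128.0


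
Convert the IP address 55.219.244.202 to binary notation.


55 = 00110111
219 = 11011011
244 = 11110100
202 = 11001010
Binary: 00110111.11011011.11110100.11001010


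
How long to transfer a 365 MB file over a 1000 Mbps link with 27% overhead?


Effective throughput = 1000 * (1 - 27/100) = 730 Mbps
File size in Mb = 365 * 8 = 2920 Mb
Time = 2920 / 730
Time = 4 seconds


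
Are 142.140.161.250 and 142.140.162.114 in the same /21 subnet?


Mask: 255.255.248.0
142.140.161.250 AND mask = 142.140.160.0
142.140.162.114 AND mask = 142.140.160.0
Yes, same subnet (142.140.160.0)


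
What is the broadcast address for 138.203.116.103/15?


Network: 138.202.0.0/15
Host bits = 17
Set all host bits to 1:
Broadcast: 138.203.255.255


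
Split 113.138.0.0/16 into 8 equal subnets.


New prefix = 16 + 3 = 19
Each subnet has 8192 addresses
  113.138.0.0/19
  113.138.32.0/19
  113.138.64.0/19
  113.138.96.0/19
  113.138.128.0/19
  113.138.160.0/19
  113.138.192.0/19
  113.138.224.0/19
Subnets: 113.138.0.0/19, 113.138.32.0/19, 113.138.64.0/19, 113.138.96.0/19, 113.138.128.0/19, 113.138.160.0/19, 113.138.192.0/19, 113.138.224.0/19


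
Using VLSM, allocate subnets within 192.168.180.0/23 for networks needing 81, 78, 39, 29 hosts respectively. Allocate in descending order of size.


81 hosts -> /25 (126 usable): 192.168.180.0/25
78 hosts -> /25 (126 usable): 192.168.180.128/25
39 hosts -> /26 (62 usable): 192.168.181.0/26
29 hosts -> /27 (30 usable): 192.168.181.64/27
Allocation: 192.168.180.0/25 (81 hosts, 126 usable); 192.168.180.128/25 (78 hosts, 126 usable); 192.168.181.0/26 (39 hosts, 62 usable); 192.168.181.64/27 (29 hosts, 30 usable)


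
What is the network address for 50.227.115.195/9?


IP:   00110010.11100011.01110011.11000011
Mask: 11111111.10000000.00000000.00000000
AND operation:
Net:  00110010.10000000.00000000.00000000
Network: 50.128.0.0/9


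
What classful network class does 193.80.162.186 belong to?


First octet: 193
Binary: 11000001
110xxxxx -> Class C (192-223)
Class C, default mask 255.255.255.0 (/24)


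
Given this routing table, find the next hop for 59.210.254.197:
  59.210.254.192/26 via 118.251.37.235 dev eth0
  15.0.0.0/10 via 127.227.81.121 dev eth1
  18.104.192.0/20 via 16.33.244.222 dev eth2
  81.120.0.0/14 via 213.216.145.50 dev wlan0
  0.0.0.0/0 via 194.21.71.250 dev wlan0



Longest prefix match for 59.210.254.197:
  /26 59.210.254.192: MATCH
  /10 15.0.0.0: no
  /20 18.104.192.0: no
  /14 81.120.0.0: no
  /0 0.0.0.0: MATCH
Selected: next-hop 118.251.37.235 via eth0 (matched /26)


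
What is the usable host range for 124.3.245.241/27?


Network: 124.3.245.224
Broadcast: 124.3.245.255
First usable = network + 1
Last usable = broadcast - 1
Range: 124.3.245.225 to 124.3.245.254


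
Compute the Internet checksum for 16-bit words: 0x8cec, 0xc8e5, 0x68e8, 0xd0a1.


Sum all words (with carry folding):
+ 0x8cec = 0x8cec
+ 0xc8e5 = 0x55d2
+ 0x68e8 = 0xbeba
+ 0xd0a1 = 0x8f5c
One's complement: ~0x8f5c
Checksum = 0x70a3


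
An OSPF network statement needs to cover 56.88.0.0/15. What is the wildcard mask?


Subnet mask: 255.254.0.0
Wildcard = 255.255.255.255 - subnet mask
255 - 255 = 0
255 - 254 = 1
255 - 0 = 255
255 - 0 = 255
Wildcard: 0.1.255.255


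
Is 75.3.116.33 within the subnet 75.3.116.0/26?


Subnet network: 75.3.116.0
Test IP AND mask: 75.3.116.0
Yes, 75.3.116.33 is in 75.3.116.0/26


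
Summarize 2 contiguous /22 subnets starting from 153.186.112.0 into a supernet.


Original prefix: /22
Number of subnets: 2 = 2^1
New prefix = 22 - 1 = 21
Supernet: 153.186.112.0/21


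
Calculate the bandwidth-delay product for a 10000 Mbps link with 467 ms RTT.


BDP = bandwidth * RTT
= 10000 Mbps * 467 ms
= 10000 * 1e6 * 467 / 1000 bits
= 4670000000 bits
= 583750000 bytes
= 570068.3594 KB
BDP = 4670000000 bits (583750000 bytes)


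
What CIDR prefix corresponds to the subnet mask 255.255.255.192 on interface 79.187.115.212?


Binary: 11111111.11111111.11111111.11000000
Count leading 1s
Prefix: /26


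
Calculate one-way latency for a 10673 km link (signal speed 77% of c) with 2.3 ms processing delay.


Speed = 0.77 * 3e5 km/s = 231000 km/s
Propagation delay = 10673 / 231000 = 0.0462 s = 46.2035 ms
Processing delay = 2.3 ms
Total one-way latency = 48.5035 ms


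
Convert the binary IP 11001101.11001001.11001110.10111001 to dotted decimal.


11001101 = 205
11001001 = 201
11001110 = 206
10111001 = 185
IP: 205.201.206.185


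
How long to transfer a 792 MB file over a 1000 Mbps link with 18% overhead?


Effective throughput = 1000 * (1 - 18/100) = 820.0 Mbps
File size in Mb = 792 * 8 = 6336 Mb
Time = 6336 / 820.0
Time = 7.7268 seconds


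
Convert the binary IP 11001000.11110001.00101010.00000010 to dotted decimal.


11001000 = 200
11110001 = 241
00101010 = 42
00000010 = 2
IP: 200.241.42.2


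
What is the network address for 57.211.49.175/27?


IP:   00111001.11010011.00110001.10101111
Mask: 11111111.11111111.11111111.11100000
AND operation:
Net:  00111001.11010011.00110001.10100000
Network: 57.211.49.160/27


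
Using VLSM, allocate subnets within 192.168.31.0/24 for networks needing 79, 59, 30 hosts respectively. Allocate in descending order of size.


79 hosts -> /25 (126 usable): 192.168.31.0/25
59 hosts -> /26 (62 usable): 192.168.31.128/26
30 hosts -> /27 (30 usable): 192.168.31.192/27
Allocation: 192.168.31.0/25 (79 hosts, 126 usable); 192.168.31.128/26 (59 hosts, 62 usable); 192.168.31.192/27 (30 hosts, 30 usable)


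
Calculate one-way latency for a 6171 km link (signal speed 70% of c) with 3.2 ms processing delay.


Speed = 0.7 * 3e5 km/s = 210000 km/s
Propagation delay = 6171 / 210000 = 0.0294 s = 29.3857 ms
Processing delay = 3.2 ms
Total one-way latency = 32.5857 ms


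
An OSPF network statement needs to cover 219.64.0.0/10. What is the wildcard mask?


Subnet mask: 255.192.0.0
Wildcard = 255.255.255.255 - subnet mask
255 - 255 = 0
255 - 192 = 63
255 - 0 = 255
255 - 0 = 255
Wildcard: 0.63.255.255


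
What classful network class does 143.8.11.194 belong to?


First octet: 143
Binary: 10001111
10xxxxxx -> Class B (128-191)
Class B, default mask 255.255.0.0 (/16)


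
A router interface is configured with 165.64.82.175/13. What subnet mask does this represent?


/13 means 13 network bits, 19 host bits
Binary: 11111111111110000000000000000000
Mask: 255.248.0.0


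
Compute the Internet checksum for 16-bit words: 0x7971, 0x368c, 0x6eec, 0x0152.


Sum all words (with carry folding):
+ 0x7971 = 0x7971
+ 0x368c = 0xaffd
+ 0x6eec = 0x1eea
+ 0x0152 = 0x203c
One's complement: ~0x203c
Checksum = 0xdfc3


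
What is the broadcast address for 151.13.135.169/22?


Network: 151.13.132.0/22
Host bits = 10
Set all host bits to 1:
Broadcast: 151.13.135.255


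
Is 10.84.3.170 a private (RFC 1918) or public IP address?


RFC 1918 private ranges:
  10.0.0.0/8 (10.0.0.0 - 10.255.255.255)
  172.16.0.0/12 (172.16.0.0 - 172.31.255.255)
  192.168.0.0/16 (192.168.0.0 - 192.168.255.255)
Private (in 10.0.0.0/8)


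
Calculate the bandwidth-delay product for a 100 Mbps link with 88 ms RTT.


BDP = bandwidth * RTT
= 100 Mbps * 88 ms
= 100 * 1e6 * 88 / 1000 bits
= 8800000 bits
= 1100000 bytes
= 1074.2188 KB
BDP = 8800000 bits (1100000 bytes)


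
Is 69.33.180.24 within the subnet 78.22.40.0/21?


Subnet network: 78.22.40.0
Test IP AND mask: 69.33.176.0
No, 69.33.180.24 is not in 78.22.40.0/21


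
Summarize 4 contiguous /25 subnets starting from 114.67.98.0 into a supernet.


Original prefix: /25
Number of subnets: 4 = 2^2
New prefix = 25 - 2 = 23
Supernet: 114.67.98.0/23


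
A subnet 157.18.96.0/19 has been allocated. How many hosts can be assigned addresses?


Host bits = 32 - 19 = 13
Total addresses = 2^13 = 8192
Usable = total - 2 (network and broadcast)
Usable hosts: 8190


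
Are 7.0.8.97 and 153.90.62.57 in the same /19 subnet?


Mask: 255.255.224.0
7.0.8.97 AND mask = 7.0.0.0
153.90.62.57 AND mask = 153.90.32.0
No, different subnets (7.0.0.0 vs 153.90.32.0)


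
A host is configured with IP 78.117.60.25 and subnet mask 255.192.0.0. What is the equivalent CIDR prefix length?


Binary: 11111111.11000000.00000000.00000000
Count leading 1s
Prefix: /10


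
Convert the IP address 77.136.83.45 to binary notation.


77 = 01001101
136 = 10001000
83 = 01010011
45 = 00101101
Binary: 01001101.10001000.01010011.00101101


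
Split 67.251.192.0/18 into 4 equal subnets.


New prefix = 18 + 2 = 20
Each subnet has 4096 addresses
  67.251.192.0/20
  67.251.208.0/20
  67.251.224.0/20
  67.251.240.0/20
Subnets: 67.251.192.0/20, 67.251.208.0/20, 67.251.224.0/20, 67.251.240.0/20


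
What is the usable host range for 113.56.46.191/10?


Network: 113.0.0.0
Broadcast: 113.63.255.255
First usable = network + 1
Last usable = broadcast - 1
Range: 113.0.0.1 to 113.63.255.254


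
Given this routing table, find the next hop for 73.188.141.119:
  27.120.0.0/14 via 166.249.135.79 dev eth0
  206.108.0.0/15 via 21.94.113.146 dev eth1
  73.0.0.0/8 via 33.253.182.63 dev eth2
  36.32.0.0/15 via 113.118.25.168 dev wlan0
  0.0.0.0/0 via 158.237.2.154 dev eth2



Longest prefix match for 73.188.141.119:
  /14 27.120.0.0: no
  /15 206.108.0.0: no
  /8 73.0.0.0: MATCH
  /15 36.32.0.0: no
  /0 0.0.0.0: MATCH
Selected: next-hop 33.253.182.63 via eth2 (matched /8)


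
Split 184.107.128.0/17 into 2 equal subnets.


New prefix = 17 + 1 = 18
Each subnet has 16384 addresses
  184.107.128.0/18
  184.107.192.0/18
Subnets: 184.107.128.0/18, 184.107.192.0/18


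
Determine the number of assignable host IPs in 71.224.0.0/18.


Host bits = 32 - 18 = 14
Total addresses = 2^14 = 16384
Usable = total - 2 (network and broadcast)
Usable hosts: 16382


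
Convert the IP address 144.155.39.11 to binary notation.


144 = 10010000
155 = 10011011
39 = 00100111
11 = 00001011
Binary: 10010000.10011011.00100111.00001011


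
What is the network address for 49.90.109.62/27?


IP:   00110001.01011010.01101101.00111110
Mask: 11111111.11111111.11111111.11100000
AND operation:
Net:  00110001.01011010.01101101.00100000
Network: 49.90.109.32/27


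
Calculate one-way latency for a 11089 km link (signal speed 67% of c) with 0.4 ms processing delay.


Speed = 0.67 * 3e5 km/s = 201000 km/s
Propagation delay = 11089 / 201000 = 0.0552 s = 55.1692 ms
Processing delay = 0.4 ms
Total one-way latency = 55.5692 ms


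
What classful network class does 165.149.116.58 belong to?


First octet: 165
Binary: 10100101
10xxxxxx -> Class B (128-191)
Class B, default mask 255.255.0.0 (/16)


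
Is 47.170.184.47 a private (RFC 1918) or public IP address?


RFC 1918 private ranges:
  10.0.0.0/8 (10.0.0.0 - 10.255.255.255)
  172.16.0.0/12 (172.16.0.0 - 172.31.255.255)
  192.168.0.0/16 (192.168.0.0 - 192.168.255.255)
Public (not in any RFC 1918 range)


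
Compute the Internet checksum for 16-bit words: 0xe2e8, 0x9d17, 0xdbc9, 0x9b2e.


Sum all words (with carry folding):
+ 0xe2e8 = 0xe2e8
+ 0x9d17 = 0x8000
+ 0xdbc9 = 0x5bca
+ 0x9b2e = 0xf6f8
One's complement: ~0xf6f8
Checksum = 0x0907


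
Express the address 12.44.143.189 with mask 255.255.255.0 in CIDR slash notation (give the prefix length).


Binary: 11111111.11111111.11111111.00000000
Count leading 1s
Prefix: /24


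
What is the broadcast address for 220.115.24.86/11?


Network: 220.96.0.0/11
Host bits = 21
Set all host bits to 1:
Broadcast: 220.127.255.255


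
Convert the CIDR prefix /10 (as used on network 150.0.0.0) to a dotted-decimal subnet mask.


/10 means 10 network bits, 22 host bits
Binary: 11111111110000000000000000000000
Mask: 255.192.0.0


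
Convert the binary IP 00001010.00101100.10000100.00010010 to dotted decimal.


00001010 = 10
00101100 = 44
10000100 = 132
00010010 = 18
IP: 10.44.132.18


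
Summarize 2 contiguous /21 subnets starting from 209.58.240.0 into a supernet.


Original prefix: /21
Number of subnets: 2 = 2^1
New prefix = 21 - 1 = 20
Supernet: 209.58.240.0/20


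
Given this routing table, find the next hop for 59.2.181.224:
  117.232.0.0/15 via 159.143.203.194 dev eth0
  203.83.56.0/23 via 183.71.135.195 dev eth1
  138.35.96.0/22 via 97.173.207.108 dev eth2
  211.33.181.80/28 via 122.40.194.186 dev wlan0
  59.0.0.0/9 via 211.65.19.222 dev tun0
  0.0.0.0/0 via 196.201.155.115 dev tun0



Longest prefix match for 59.2.181.224:
  /15 117.232.0.0: no
  /23 203.83.56.0: no
  /22 138.35.96.0: no
  /28 211.33.181.80: no
  /9 59.0.0.0: MATCH
  /0 0.0.0.0: MATCH
Selected: next-hop 211.65.19.222 via tun0 (matched /9)


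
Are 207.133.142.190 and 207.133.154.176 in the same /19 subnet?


Mask: 255.255.224.0
207.133.142.190 AND mask = 207.133.128.0
207.133.154.176 AND mask = 207.133.128.0
Yes, same subnet (207.133.128.0)


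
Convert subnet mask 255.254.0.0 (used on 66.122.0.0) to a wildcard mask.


Subnet mask: 255.254.0.0
Wildcard = 255.255.255.255 - subnet mask
255 - 255 = 0
255 - 254 = 1
255 - 0 = 255
255 - 0 = 255
Wildcard: 0.1.255.255


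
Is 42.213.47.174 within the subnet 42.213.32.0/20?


Subnet network: 42.213.32.0
Test IP AND mask: 42.213.32.0
Yes, 42.213.47.174 is in 42.213.32.0/20


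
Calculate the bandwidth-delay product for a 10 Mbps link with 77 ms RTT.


BDP = bandwidth * RTT
= 10 Mbps * 77 ms
= 10 * 1e6 * 77 / 1000 bits
= 770000 bits
= 96250 bytes
= 93.9941 KB
BDP = 770000 bits (96250 bytes)


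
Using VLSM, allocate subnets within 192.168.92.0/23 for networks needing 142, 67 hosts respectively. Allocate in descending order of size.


142 hosts -> /24 (254 usable): 192.168.92.0/24
67 hosts -> /25 (126 usable): 192.168.93.0/25
Allocation: 192.168.92.0/24 (142 hosts, 254 usable); 192.168.93.0/25 (67 hosts, 126 usable)


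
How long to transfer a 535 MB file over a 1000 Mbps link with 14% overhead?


Effective throughput = 1000 * (1 - 14/100) = 860 Mbps
File size in Mb = 535 * 8 = 4280 Mb
Time = 4280 / 860
Time = 4.9767 seconds


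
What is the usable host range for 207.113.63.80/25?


Network: 207.113.63.0
Broadcast: 207.113.63.127
First usable = network + 1
Last usable = broadcast - 1
Range: 207.113.63.1 to 207.113.63.126


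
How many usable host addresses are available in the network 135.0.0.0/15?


Host bits = 32 - 15 = 17
Total addresses = 2^17 = 131072
Usable = total - 2 (network and broadcast)
Usable hosts: 131070


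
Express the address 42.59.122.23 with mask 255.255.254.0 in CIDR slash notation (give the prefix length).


Binary: 11111111.11111111.11111110.00000000
Count leading 1s
Prefix: /23


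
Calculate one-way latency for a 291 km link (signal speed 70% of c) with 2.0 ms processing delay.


Speed = 0.7 * 3e5 km/s = 210000 km/s
Propagation delay = 291 / 210000 = 0.0014 s = 1.3857 ms
Processing delay = 2.0 ms
Total one-way latency = 3.3857 ms


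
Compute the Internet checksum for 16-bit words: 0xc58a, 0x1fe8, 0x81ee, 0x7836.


Sum all words (with carry folding):
+ 0xc58a = 0xc58a
+ 0x1fe8 = 0xe572
+ 0x81ee = 0x6761
+ 0x7836 = 0xdf97
One's complement: ~0xdf97
Checksum = 0x2068


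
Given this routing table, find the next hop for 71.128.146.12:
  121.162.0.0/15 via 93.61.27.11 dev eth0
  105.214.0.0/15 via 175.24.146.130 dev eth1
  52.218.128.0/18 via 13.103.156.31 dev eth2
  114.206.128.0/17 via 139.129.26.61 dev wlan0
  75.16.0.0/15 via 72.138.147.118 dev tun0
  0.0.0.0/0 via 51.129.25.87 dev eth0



Longest prefix match for 71.128.146.12:
  /15 121.162.0.0: no
  /15 105.214.0.0: no
  /18 52.218.128.0: no
  /17 114.206.128.0: no
  /15 75.16.0.0: no
  /0 0.0.0.0: MATCH
Selected: next-hop 51.129.25.87 via eth0 (matched /0)


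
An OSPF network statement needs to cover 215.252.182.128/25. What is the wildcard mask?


Subnet mask: 255.255.255.128
Wildcard = 255.255.255.255 - subnet mask
255 - 255 = 0
255 - 255 = 0
255 - 255 = 0
255 - 128 = 127
Wildcard: 0.0.0.127


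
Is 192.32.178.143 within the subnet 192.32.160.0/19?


Subnet network: 192.32.160.0
Test IP AND mask: 192.32.160.0
Yes, 192.32.178.143 is in 192.32.160.0/19


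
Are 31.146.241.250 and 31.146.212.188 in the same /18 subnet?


Mask: 255.255.192.0
31.146.241.250 AND mask = 31.146.192.0
31.146.212.188 AND mask = 31.146.192.0
Yes, same subnet (31.146.192.0)


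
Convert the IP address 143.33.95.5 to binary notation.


143 = 10001111
33 = 00100001
95 = 01011111
5 = 00000101
Binary: 10001111.00100001.01011111.00000101


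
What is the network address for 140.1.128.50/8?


IP:   10001100.00000001.10000000.00110010
Mask: 11111111.00000000.00000000.00000000
AND operation:
Net:  10001100.00000000.00000000.00000000
Network: 140.0.0.0/8


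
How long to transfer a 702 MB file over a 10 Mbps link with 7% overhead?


Effective throughput = 10 * (1 - 7/100) = 9.3 Mbps
File size in Mb = 702 * 8 = 5616 Mb
Time = 5616 / 9.3
Time = 603.871 seconds


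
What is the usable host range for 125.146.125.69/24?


Network: 125.146.125.0
Broadcast: 125.146.125.255
First usable = network + 1
Last usable = broadcast - 1
Range: 125.146.125.1 to 125.146.125.254


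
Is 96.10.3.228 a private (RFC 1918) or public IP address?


RFC 1918 private ranges:
  10.0.0.0/8 (10.0.0.0 - 10.255.255.255)
  172.16.0.0/12 (172.16.0.0 - 172.31.255.255)
  192.168.0.0/16 (192.168.0.0 - 192.168.255.255)
Public (not in any RFC 1918 range)


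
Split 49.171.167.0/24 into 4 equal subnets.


New prefix = 24 + 2 = 26
Each subnet has 64 addresses
  49.171.167.0/26
  49.171.167.64/26
  49.171.167.128/26
  49.171.167.192/26
Subnets: 49.171.167.0/26, 49.171.167.64/26, 49.171.167.128/26, 49.171.167.192/26


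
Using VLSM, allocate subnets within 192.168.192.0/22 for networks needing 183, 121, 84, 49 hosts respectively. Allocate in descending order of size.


183 hosts -> /24 (254 usable): 192.168.192.0/24
121 hosts -> /25 (126 usable): 192.168.193.0/25
84 hosts -> /25 (126 usable): 192.168.193.128/25
49 hosts -> /26 (62 usable): 192.168.194.0/26
Allocation: 192.168.192.0/24 (183 hosts, 254 usable); 192.168.193.0/25 (121 hosts, 126 usable); 192.168.193.128/25 (84 hosts, 126 usable); 192.168.194.0/26 (49 hosts, 62 usable)


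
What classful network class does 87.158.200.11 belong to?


First octet: 87
Binary: 01010111
0xxxxxxx -> Class A (1-126)
Class A, default mask 255.0.0.0 (/8)


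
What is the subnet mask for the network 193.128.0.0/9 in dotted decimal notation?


/9 means 9 network bits, 23 host bits
Binary: 11111111100000000000000000000000
Mask: 255.128.0.0


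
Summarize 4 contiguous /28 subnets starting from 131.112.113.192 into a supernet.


Original prefix: /28
Number of subnets: 4 = 2^2
New prefix = 28 - 2 = 26
Supernet: 131.112.113.192/26


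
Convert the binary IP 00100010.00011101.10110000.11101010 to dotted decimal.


00100010 = 34
00011101 = 29
10110000 = 176
11101010 = 234
IP: 34.29.176.234


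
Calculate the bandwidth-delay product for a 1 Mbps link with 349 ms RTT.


BDP = bandwidth * RTT
= 1 Mbps * 349 ms
= 1 * 1e6 * 349 / 1000 bits
= 349000 bits
= 43625 bytes
= 42.6025 KB
BDP = 349000 bits (43625 bytes)


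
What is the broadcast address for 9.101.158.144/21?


Network: 9.101.152.0/21
Host bits = 11
Set all host bits to 1:
Broadcast: 9.101.159.255


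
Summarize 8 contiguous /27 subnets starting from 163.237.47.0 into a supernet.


Original prefix: /27
Number of subnets: 8 = 2^3
New prefix = 27 - 3 = 24
Supernet: 163.237.47.0/24


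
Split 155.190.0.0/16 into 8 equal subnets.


New prefix = 16 + 3 = 19
Each subnet has 8192 addresses
  155.190.0.0/19
  155.190.32.0/19
  155.190.64.0/19
  155.190.96.0/19
  155.190.128.0/19
  155.190.160.0/19
  155.190.192.0/19
  155.190.224.0/19
Subnets: 155.190.0.0/19, 155.190.32.0/19, 155.190.64.0/19, 155.190.96.0/19, 155.190.128.0/19, 155.190.160.0/19, 155.190.192.0/19, 155.190.224.0/19


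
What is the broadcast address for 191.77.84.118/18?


Network: 191.77.64.0/18
Host bits = 14
Set all host bits to 1:
Broadcast: 191.77.127.255


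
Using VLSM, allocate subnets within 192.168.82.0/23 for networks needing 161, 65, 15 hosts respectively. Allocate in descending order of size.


161 hosts -> /24 (254 usable): 192.168.82.0/24
65 hosts -> /25 (126 usable): 192.168.83.0/25
15 hosts -> /27 (30 usable): 192.168.83.128/27
Allocation: 192.168.82.0/24 (161 hosts, 254 usable); 192.168.83.0/25 (65 hosts, 126 usable); 192.168.83.128/27 (15 hosts, 30 usable)


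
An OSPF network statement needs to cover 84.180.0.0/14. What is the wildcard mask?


Subnet mask: 255.252.0.0
Wildcard = 255.255.255.255 - subnet mask
255 - 255 = 0
255 - 252 = 3
255 - 0 = 255
255 - 0 = 255
Wildcard: 0.3.255.255


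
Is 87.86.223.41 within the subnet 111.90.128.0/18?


Subnet network: 111.90.128.0
Test IP AND mask: 87.86.192.0
No, 87.86.223.41 is not in 111.90.128.0/18


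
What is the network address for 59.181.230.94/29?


IP:   00111011.10110101.11100110.01011110
Mask: 11111111.11111111.11111111.11111000
AND operation:
Net:  00111011.10110101.11100110.01011000
Network: 59.181.230.88/29


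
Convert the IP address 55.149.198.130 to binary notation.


55 = 00110111
149 = 10010101
198 = 11000110
130 = 10000010
Binary: 00110111.10010101.11000110.10000010


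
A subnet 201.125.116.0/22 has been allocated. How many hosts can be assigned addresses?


Host bits = 32 - 22 = 10
Total addresses = 2^10 = 1024
Usable = total - 2 (network and broadcast)
Usable hosts: 1022


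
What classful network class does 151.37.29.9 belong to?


First octet: 151
Binary: 10010111
10xxxxxx -> Class B (128-191)
Class B, default mask 255.255.0.0 (/16)


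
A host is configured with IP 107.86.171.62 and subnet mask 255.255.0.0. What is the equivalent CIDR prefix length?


Binary: 11111111.11111111.00000000.00000000
Count leading 1s
Prefix: /16


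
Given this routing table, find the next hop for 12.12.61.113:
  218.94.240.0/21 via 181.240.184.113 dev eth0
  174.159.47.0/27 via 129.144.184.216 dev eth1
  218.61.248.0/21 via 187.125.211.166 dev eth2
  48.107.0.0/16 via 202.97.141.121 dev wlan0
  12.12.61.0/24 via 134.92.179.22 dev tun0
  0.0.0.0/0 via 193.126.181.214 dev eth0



Longest prefix match for 12.12.61.113:
  /21 218.94.240.0: no
  /27 174.159.47.0: no
  /21 218.61.248.0: no
  /16 48.107.0.0: no
  /24 12.12.61.0: MATCH
  /0 0.0.0.0: MATCH
Selected: next-hop 134.92.179.22 via tun0 (matched /24)


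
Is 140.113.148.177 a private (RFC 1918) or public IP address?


RFC 1918 private ranges:
  10.0.0.0/8 (10.0.0.0 - 10.255.255.255)
  172.16.0.0/12 (172.16.0.0 - 172.31.255.255)
  192.168.0.0/16 (192.168.0.0 - 192.168.255.255)
Public (not in any RFC 1918 range)


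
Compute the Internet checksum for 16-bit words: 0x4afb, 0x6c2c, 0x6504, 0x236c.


Sum all words (with carry folding):
+ 0x4afb = 0x4afb
+ 0x6c2c = 0xb727
+ 0x6504 = 0x1c2c
+ 0x236c = 0x3f98
One's complement: ~0x3f98
Checksum = 0xc067


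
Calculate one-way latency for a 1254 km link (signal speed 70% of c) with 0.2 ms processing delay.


Speed = 0.7 * 3e5 km/s = 210000 km/s
Propagation delay = 1254 / 210000 = 0.006 s = 5.9714 ms
Processing delay = 0.2 ms
Total one-way latency = 6.1714 ms


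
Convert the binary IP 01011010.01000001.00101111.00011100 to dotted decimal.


01011010 = 90
01000001 = 65
00101111 = 47
00011100 = 28
IP: 90.65.47.28


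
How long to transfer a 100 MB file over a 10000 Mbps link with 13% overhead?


Effective throughput = 10000 * (1 - 13/100) = 8700 Mbps
File size in Mb = 100 * 8 = 800 Mb
Time = 800 / 8700
Time = 0.092 seconds


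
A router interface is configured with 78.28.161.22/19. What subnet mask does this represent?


/19 means 19 network bits, 13 host bits
Binary: 11111111111111111110000000000000
Mask: 255.255.224.0


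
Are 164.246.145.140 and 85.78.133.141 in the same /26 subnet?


Mask: 255.255.255.192
164.246.145.140 AND mask = 164.246.145.128
85.78.133.141 AND mask = 85.78.133.128
No, different subnets (164.246.145.128 vs 85.78.133.128)


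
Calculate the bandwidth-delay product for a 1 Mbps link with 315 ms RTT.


BDP = bandwidth * RTT
= 1 Mbps * 315 ms
= 1 * 1e6 * 315 / 1000 bits
= 315000 bits
= 39375 bytes
= 38.4521 KB
BDP = 315000 bits (39375 bytes)


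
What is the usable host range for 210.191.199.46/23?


Network: 210.191.198.0
Broadcast: 210.191.199.255
First usable = network + 1
Last usable = broadcast - 1
Range: 210.191.198.1 to 210.191.199.254


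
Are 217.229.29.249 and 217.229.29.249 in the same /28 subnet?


Mask: 255.255.255.240
217.229.29.249 AND mask = 217.229.29.240
217.229.29.249 AND mask = 217.229.29.240
Yes, same subnet (217.229.29.240)


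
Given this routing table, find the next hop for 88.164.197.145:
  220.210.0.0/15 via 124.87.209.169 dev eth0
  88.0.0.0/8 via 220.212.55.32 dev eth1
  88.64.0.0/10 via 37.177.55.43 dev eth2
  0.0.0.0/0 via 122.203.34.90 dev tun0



Longest prefix match for 88.164.197.145:
  /15 220.210.0.0: no
  /8 88.0.0.0: MATCH
  /10 88.64.0.0: no
  /0 0.0.0.0: MATCH
Selected: next-hop 220.212.55.32 via eth1 (matched /8)


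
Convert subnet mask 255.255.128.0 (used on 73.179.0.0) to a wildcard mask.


Subnet mask: 255.255.128.0
Wildcard = 255.255.255.255 - subnet mask
255 - 255 = 0
255 - 255 = 0
255 - 128 = 127
255 - 0 = 255
Wildcard: 0.0.127.255


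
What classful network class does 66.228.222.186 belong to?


First octet: 66
Binary: 01000010
0xxxxxxx -> Class A (1-126)
Class A, default mask 255.0.0.0 (/8)


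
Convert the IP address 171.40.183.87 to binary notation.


171 = 10101011
40 = 00101000
183 = 10110111
87 = 01010111
Binary: 10101011.00101000.10110111.01010111


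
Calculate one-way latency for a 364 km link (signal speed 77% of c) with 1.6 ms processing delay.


Speed = 0.77 * 3e5 km/s = 231000 km/s
Propagation delay = 364 / 231000 = 0.0016 s = 1.5758 ms
Processing delay = 1.6 ms
Total one-way latency = 3.1758 ms


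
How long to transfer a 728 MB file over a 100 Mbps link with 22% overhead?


Effective throughput = 100 * (1 - 22/100) = 78 Mbps
File size in Mb = 728 * 8 = 5824 Mb
Time = 5824 / 78
Time = 74.6667 seconds


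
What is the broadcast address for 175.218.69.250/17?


Network: 175.218.0.0/17
Host bits = 15
Set all host bits to 1:
Broadcast: 175.218.127.255


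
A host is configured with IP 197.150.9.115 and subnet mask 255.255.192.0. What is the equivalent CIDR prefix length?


Binary: 11111111.11111111.11000000.00000000
Count leading 1s
Prefix: /18


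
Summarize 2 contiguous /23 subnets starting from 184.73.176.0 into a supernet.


Original prefix: /23
Number of subnets: 2 = 2^1
New prefix = 23 - 1 = 22
Supernet: 184.73.176.0/22


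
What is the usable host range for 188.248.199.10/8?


Network: 188.0.0.0
Broadcast: 188.255.255.255
First usable = network + 1
Last usable = broadcast - 1
Range: 188.0.0.1 to 188.255.255.254


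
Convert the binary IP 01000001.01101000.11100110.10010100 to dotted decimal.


01000001 = 65
01101000 = 104
11100110 = 230
10010100 = 148
IP: 65.104.230.148


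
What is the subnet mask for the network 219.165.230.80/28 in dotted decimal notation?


/28 means 28 network bits, 4 host bits
Binary: 11111111111111111111111111110000
Mask: 255.255.255.240


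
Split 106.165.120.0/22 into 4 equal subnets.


New prefix = 22 + 2 = 24
Each subnet has 256 addresses
  106.165.120.0/24
  106.165.121.0/24
  106.165.122.0/24
  106.165.123.0/24
Subnets: 106.165.120.0/24, 106.165.121.0/24, 106.165.122.0/24, 106.165.123.0/24


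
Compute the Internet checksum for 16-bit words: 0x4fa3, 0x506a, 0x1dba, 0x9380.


Sum all words (with carry folding):
+ 0x4fa3 = 0x4fa3
+ 0x506a = 0xa00d
+ 0x1dba = 0xbdc7
+ 0x9380 = 0x5148
One's complement: ~0x5148
Checksum = 0xaeb7


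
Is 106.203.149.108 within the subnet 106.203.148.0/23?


Subnet network: 106.203.148.0
Test IP AND mask: 106.203.148.0
Yes, 106.203.149.108 is in 106.203.148.0/23


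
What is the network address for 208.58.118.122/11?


IP:   11010000.00111010.01110110.01111010
Mask: 11111111.11100000.00000000.00000000
AND operation:
Net:  11010000.00100000.00000000.00000000
Network: 208.32.0.0/11


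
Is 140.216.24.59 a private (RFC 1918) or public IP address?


RFC 1918 private ranges:
  10.0.0.0/8 (10.0.0.0 - 10.255.255.255)
  172.16.0.0/12 (172.16.0.0 - 172.31.255.255)
  192.168.0.0/16 (192.168.0.0 - 192.168.255.255)
Public (not in any RFC 1918 range)


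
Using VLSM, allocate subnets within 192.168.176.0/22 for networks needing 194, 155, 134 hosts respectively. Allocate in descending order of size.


194 hosts -> /24 (254 usable): 192.168.176.0/24
155 hosts -> /24 (254 usable): 192.168.177.0/24
134 hosts -> /24 (254 usable): 192.168.178.0/24
Allocation: 192.168.176.0/24 (194 hosts, 254 usable); 192.168.177.0/24 (155 hosts, 254 usable); 192.168.178.0/24 (134 hosts, 254 usable)


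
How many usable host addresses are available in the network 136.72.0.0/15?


Host bits = 32 - 15 = 17
Total addresses = 2^17 = 131072
Usable = total - 2 (network and broadcast)
Usable hosts: 131070


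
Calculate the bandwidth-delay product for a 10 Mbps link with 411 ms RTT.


BDP = bandwidth * RTT
= 10 Mbps * 411 ms
= 10 * 1e6 * 411 / 1000 bits
= 4110000 bits
= 513750 bytes
= 501.709 KB
BDP = 4110000 bits (513750 bytes)


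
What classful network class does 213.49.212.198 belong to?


First octet: 213
Binary: 11010101
110xxxxx -> Class C (192-223)
Class C, default mask 255.255.255.0 (/24)


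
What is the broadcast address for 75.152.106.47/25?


Network: 75.152.106.0/25
Host bits = 7
Set all host bits to 1:
Broadcast: 75.152.106.127


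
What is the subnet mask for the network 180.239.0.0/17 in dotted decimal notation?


/17 means 17 network bits, 15 host bits
Binary: 11111111111111111000000000000000
Mask: 255.255.128.0


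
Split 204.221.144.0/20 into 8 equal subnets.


New prefix = 20 + 3 = 23
Each subnet has 512 addresses
  204.221.144.0/23
  204.221.146.0/23
  204.221.148.0/23
  204.221.150.0/23
  204.221.152.0/23
  204.221.154.0/23
  204.221.156.0/23
  204.221.158.0/23
Subnets: 204.221.144.0/23, 204.221.146.0/23, 204.221.148.0/23, 204.221.150.0/23, 204.221.152.0/23, 204.221.154.0/23, 204.221.156.0/23, 204.221.158.0/23
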